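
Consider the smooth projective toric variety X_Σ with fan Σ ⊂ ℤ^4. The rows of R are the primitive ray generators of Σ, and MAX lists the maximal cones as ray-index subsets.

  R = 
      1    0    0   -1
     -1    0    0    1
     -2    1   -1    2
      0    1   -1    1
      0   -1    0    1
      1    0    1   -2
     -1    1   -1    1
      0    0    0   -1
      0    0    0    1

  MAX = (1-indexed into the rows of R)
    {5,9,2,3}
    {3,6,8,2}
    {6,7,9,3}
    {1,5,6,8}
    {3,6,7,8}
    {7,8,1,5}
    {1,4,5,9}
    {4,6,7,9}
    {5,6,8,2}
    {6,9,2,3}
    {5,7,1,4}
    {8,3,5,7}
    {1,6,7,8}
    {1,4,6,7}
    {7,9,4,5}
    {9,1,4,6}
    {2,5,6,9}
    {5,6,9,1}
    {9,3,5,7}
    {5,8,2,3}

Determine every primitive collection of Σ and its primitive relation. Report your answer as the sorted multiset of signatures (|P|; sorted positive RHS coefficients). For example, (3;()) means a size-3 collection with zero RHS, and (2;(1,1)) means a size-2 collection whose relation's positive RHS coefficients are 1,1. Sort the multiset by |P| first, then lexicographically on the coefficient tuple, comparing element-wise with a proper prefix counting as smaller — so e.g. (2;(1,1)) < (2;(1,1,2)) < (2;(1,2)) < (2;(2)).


The 11 primitive collections of Σ (r=9, n=4):

  • {1,2}:  v_{1} + v_{2} = 0 ; sig = (2;())
  • {8,9}:  v_{8} + v_{9} = 0 ; sig = (2;())
  • {1,3}:  v_{1} + v_{3} = v_{7} ; sig = (2;(1))
  • {2,7}:  v_{2} + v_{7} = v_{3} ; sig = (2;(1))
  • {2,4}:  v_{2} + v_{4} = v_{7} + v_{9} ; sig = (2;(1,1))
  • {4,8}:  v_{4} + v_{8} = v_{1} + v_{7} ; sig = (2;(1,1))
  • {3,4}:  v_{3} + v_{4} = 2·v_{7} + v_{9} ; sig = (2;(1,2))
  • {5,6,7}:  v_{5} + v_{6} + v_{7} = 0 ; sig = (3;())
  • {1,7,9}:  v_{1} + v_{7} + v_{9} = v_{4} ; sig = (3;(1))
  • {3,5,6}:  v_{3} + v_{5} + v_{6} = v_{2} ; sig = (3;(1))
  • {4,5,6}:  v_{4} + v_{5} + v_{6} = v_{1} + v_{9} ; sig = (3;(1,1))

Sorted signature multiset PRS(X):
{ (2;()) ×2,  (2;(1)) ×2,  (2;(1,1)) ×2,  (2;(1,2)),  (3;()),  (3;(1)) ×2,  (3;(1,1)) }


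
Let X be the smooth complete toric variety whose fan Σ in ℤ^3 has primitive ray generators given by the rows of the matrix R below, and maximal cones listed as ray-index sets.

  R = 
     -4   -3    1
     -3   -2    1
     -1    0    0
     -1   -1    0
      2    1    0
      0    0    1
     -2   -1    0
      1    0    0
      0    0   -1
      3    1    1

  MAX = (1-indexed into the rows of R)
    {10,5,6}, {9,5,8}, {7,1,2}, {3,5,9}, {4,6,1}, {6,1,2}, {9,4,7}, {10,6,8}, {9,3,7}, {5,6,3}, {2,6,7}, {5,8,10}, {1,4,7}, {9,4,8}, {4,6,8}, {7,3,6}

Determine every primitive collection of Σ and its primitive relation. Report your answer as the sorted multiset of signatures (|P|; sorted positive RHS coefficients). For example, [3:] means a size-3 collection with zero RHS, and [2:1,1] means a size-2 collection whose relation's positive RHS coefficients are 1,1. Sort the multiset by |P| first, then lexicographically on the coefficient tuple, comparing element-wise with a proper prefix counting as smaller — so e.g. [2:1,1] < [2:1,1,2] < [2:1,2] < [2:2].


The 24 primitive collections of Σ (r=10, n=3):

  {3,8}:  v_{3} + v_{8} = 0 — sig = [2:]
  {5,7}:  v_{5} + v_{7} = 0 — sig = [2:]
  {6,9}:  v_{6} + v_{9} = 0 — sig = [2:]
  {2,4}:  v_{2} + v_{4} = v_{1} — sig = [2:1]
  {3,4}:  v_{3} + v_{4} = v_{7} — sig = [2:1]
  {4,5}:  v_{4} + v_{5} = v_{8} — sig = [2:1]
  {7,8}:  v_{7} + v_{8} = v_{4} — sig = [2:1]
  {1,3}:  v_{1} + v_{3} = v_{2} + v_{7} — sig = [2:1,1]
  {2,5}:  v_{2} + v_{5} = v_{4} + v_{6} — sig = [2:1,1]
  {2,9}:  v_{2} + v_{9} = v_{4} + v_{7} — sig = [2:1,1]
  {3,10}:  v_{3} + v_{10} = v_{5} + v_{6} — sig = [2:1,1]
  {7,10}:  v_{7} + v_{10} = v_{6} + v_{8} — sig = [2:1,1]
  {9,10}:  v_{9} + v_{10} = v_{5} + v_{8} — sig = [2:1,1]
  {2,10}:  v_{2} + v_{10} = v_{4} + 2·v_{6} + v_{8} — sig = [2:1,1,2]
  {1,5}:  v_{1} + v_{5} = 2·v_{4} + v_{6} — sig = [2:1,2]
  {1,9}:  v_{1} + v_{9} = 2·v_{4} + v_{7} — sig = [2:1,2]
  {2,3}:  v_{2} + v_{3} = v_{6} + 2·v_{7} — sig = [2:1,2]
  {2,8}:  v_{2} + v_{8} = 2·v_{4} + v_{6} — sig = [2:1,2]
  {4,10}:  v_{4} + v_{10} = v_{6} + 2·v_{8} — sig = [2:1,2]
  {1,10}:  v_{1} + v_{10} = 2·v_{4} + 2·v_{6} + v_{8} — sig = [2:1,2,2]
  {1,8}:  v_{1} + v_{8} = 3·v_{4} + v_{6} — sig = [2:1,3]
  {4,6,7}:  v_{4} + v_{6} + v_{7} = v_{2} — sig = [3:1]
  {5,6,8}:  v_{5} + v_{6} + v_{8} = v_{10} — sig = [3:1]
  {1,6,7}:  v_{1} + v_{6} + v_{7} = 2·v_{2} — sig = [3:2]

Signatures (|P|; sorted positive RHS coefficients), sorted:
[[2:], [2:], [2:], [2:1], [2:1], [2:1], [2:1], [2:1,1], [2:1,1], [2:1,1], [2:1,1], [2:1,1], [2:1,1], [2:1,1,2], [2:1,2], [2:1,2], [2:1,2], [2:1,2], [2:1,2], [2:1,2,2], [2:1,3], [3:1], [3:1], [3:2]]


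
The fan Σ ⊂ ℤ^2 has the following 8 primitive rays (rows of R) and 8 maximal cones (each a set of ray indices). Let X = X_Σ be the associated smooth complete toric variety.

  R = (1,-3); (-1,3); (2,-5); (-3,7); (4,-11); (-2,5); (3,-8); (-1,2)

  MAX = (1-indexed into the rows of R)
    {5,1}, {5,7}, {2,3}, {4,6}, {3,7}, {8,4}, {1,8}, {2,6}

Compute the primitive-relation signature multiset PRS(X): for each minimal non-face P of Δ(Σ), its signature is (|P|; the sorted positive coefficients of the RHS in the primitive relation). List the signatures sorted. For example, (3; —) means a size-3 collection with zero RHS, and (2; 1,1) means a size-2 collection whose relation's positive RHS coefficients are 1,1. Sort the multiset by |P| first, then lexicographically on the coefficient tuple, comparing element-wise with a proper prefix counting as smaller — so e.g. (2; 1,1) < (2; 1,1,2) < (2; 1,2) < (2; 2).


Δ(Σ) — 8 vertices, 20 min non-faces:

  {1,2}:  v_{1} + v_{2} = 0  ⟹  sig = (2; —)
  {3,6}:  v_{3} + v_{6} = 0  ⟹  sig = (2; —)
  {1,3}:  v_{1} + v_{3} = v_{7}  ⟹  sig = (2; 1)
  {1,6}:  v_{1} + v_{6} = v_{8}  ⟹  sig = (2; 1)
  {1,7}:  v_{1} + v_{7} = v_{5}  ⟹  sig = (2; 1)
  {2,5}:  v_{2} + v_{5} = v_{7}  ⟹  sig = (2; 1)
  {2,7}:  v_{2} + v_{7} = v_{3}  ⟹  sig = (2; 1)
  {2,8}:  v_{2} + v_{8} = v_{6}  ⟹  sig = (2; 1)
  {3,4}:  v_{3} + v_{4} = v_{8}  ⟹  sig = (2; 1)
  {3,8}:  v_{3} + v_{8} = v_{1}  ⟹  sig = (2; 1)
  {6,7}:  v_{6} + v_{7} = v_{1}  ⟹  sig = (2; 1)
  {6,8}:  v_{6} + v_{8} = v_{4}  ⟹  sig = (2; 1)
  {4,7}:  v_{4} + v_{7} = v_{1} + v_{8}  ⟹  sig = (2; 1,1)
  {4,5}:  v_{4} + v_{5} = 2·v_{1} + v_{8}  ⟹  sig = (2; 1,2)
  {1,4}:  v_{1} + v_{4} = 2·v_{8}  ⟹  sig = (2; 2)
  {2,4}:  v_{2} + v_{4} = 2·v_{6}  ⟹  sig = (2; 2)
  {3,5}:  v_{3} + v_{5} = 2·v_{7}  ⟹  sig = (2; 2)
  {5,6}:  v_{5} + v_{6} = 2·v_{1}  ⟹  sig = (2; 2)
  {7,8}:  v_{7} + v_{8} = 2·v_{1}  ⟹  sig = (2; 2)
  {5,8}:  v_{5} + v_{8} = 3·v_{1}  ⟹  sig = (2; 3)

Sorted signature multiset PRS(X):
    (2; —)
    (2; —)
    (2; 1)
    (2; 1)
    (2; 1)
    (2; 1)
    (2; 1)
    (2; 1)
    (2; 1)
    (2; 1)
    (2; 1)
    (2; 1)
    (2; 1,1)
    (2; 1,2)
    (2; 2)
    (2; 2)
    (2; 2)
    (2; 2)
    (2; 2)
    (2; 3)


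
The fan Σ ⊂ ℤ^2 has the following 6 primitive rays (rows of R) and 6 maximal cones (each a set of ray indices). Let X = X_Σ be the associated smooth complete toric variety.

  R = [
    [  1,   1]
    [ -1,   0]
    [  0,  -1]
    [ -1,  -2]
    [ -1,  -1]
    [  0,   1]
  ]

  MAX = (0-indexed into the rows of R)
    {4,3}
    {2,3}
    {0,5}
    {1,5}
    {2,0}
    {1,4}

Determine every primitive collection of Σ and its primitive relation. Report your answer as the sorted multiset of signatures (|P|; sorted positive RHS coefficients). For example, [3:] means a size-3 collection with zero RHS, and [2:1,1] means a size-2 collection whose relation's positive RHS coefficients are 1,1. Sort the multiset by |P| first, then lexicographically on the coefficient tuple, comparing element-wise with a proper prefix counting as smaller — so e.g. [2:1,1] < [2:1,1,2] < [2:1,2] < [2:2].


|primitive collections| = 9. Relations:

  P={0,4}:  v_{0} + v_{4} = 0  ⇒ sig = [2:]
  P={2,5}:  v_{2} + v_{5} = 0  ⇒ sig = [2:]
  P={0,1}:  v_{0} + v_{1} = v_{5}  ⇒ sig = [2:1]
  P={0,3}:  v_{0} + v_{3} = v_{2}  ⇒ sig = [2:1]
  P={1,2}:  v_{1} + v_{2} = v_{4}  ⇒ sig = [2:1]
  P={2,4}:  v_{2} + v_{4} = v_{3}  ⇒ sig = [2:1]
  P={3,5}:  v_{3} + v_{5} = v_{4}  ⇒ sig = [2:1]
  P={4,5}:  v_{4} + v_{5} = v_{1}  ⇒ sig = [2:1]
  P={1,3}:  v_{1} + v_{3} = 2·v_{4}  ⇒ sig = [2:2]

Hence PRS(X_Σ) =
    |P|=2: 9 collections, coeffs (), (), (1), (1), (1), (1), (1), (1), (2)


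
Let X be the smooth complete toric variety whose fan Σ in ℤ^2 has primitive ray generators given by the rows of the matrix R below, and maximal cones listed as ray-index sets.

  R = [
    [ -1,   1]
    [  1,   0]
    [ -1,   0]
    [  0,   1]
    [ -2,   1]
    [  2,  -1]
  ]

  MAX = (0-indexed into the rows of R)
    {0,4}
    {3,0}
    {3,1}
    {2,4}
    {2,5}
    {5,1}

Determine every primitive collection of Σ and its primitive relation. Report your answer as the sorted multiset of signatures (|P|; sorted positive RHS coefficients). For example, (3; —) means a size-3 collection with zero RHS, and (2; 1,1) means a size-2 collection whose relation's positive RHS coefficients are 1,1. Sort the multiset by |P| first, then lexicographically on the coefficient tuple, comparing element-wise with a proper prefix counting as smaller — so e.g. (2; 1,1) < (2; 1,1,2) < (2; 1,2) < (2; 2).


|primitive collections| = 9. Relations:

  {1,2}:  v_{1} + v_{2} = 0  ⟹  sig = (2; —)
  {4,5}:  v_{4} + v_{5} = 0  ⟹  sig = (2; —)
  {0,1}:  v_{0} + v_{1} = v_{3}  ⟹  sig = (2; 1)
  {0,2}:  v_{0} + v_{2} = v_{4}  ⟹  sig = (2; 1)
  {0,5}:  v_{0} + v_{5} = v_{1}  ⟹  sig = (2; 1)
  {1,4}:  v_{1} + v_{4} = v_{0}  ⟹  sig = (2; 1)
  {2,3}:  v_{2} + v_{3} = v_{0}  ⟹  sig = (2; 1)
  {3,4}:  v_{3} + v_{4} = 2·v_{0}  ⟹  sig = (2; 2)
  {3,5}:  v_{3} + v_{5} = 2·v_{1}  ⟹  sig = (2; 2)

Signatures (|P|; sorted positive RHS coefficients), sorted:
    (2; —)
    (2; —)
    (2; 1)
    (2; 1)
    (2; 1)
    (2; 1)
    (2; 1)
    (2; 2)
    (2; 2)


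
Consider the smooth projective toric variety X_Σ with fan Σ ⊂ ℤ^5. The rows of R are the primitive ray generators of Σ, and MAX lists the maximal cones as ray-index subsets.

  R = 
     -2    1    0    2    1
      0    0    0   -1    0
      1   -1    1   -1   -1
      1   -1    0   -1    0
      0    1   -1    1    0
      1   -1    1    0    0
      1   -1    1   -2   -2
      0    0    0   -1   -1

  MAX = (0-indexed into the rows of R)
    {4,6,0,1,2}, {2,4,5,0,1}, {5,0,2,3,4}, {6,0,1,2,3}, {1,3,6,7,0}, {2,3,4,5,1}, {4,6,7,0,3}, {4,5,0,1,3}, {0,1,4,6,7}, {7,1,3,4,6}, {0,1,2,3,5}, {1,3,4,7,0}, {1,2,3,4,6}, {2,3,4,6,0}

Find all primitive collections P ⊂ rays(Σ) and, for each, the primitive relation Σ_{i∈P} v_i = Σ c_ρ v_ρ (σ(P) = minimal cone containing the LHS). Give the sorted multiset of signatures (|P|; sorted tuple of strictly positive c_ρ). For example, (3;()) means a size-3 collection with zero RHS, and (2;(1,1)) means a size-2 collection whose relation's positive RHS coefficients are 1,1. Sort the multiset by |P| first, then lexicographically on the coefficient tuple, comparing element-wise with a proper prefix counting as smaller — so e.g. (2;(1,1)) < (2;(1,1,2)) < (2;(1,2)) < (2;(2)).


Σ has 5 primitive collections:

  P={2,7}:  v_{2} + v_{7} = v_{6}  ⇒ sig = (2;(1))
  P={5,7}:  v_{5} + v_{7} = v_{2}  ⇒ sig = (2;(1))
  P={5,6}:  v_{5} + v_{6} = 2·v_{2}  ⇒ sig = (2;(2))
  P={0,1,2,3,4}:  v_{0} + v_{1} + v_{2} + v_{3} + v_{4} = 0  ⇒ sig = (5;())
  P={0,1,3,4,6}:  v_{0} + v_{1} + v_{3} + v_{4} + v_{6} = v_{7}  ⇒ sig = (5;(1))

so the primitive-relation signature multiset is
    (2;(1))
    (2;(1))
    (2;(2))
    (5;())
    (5;(1))


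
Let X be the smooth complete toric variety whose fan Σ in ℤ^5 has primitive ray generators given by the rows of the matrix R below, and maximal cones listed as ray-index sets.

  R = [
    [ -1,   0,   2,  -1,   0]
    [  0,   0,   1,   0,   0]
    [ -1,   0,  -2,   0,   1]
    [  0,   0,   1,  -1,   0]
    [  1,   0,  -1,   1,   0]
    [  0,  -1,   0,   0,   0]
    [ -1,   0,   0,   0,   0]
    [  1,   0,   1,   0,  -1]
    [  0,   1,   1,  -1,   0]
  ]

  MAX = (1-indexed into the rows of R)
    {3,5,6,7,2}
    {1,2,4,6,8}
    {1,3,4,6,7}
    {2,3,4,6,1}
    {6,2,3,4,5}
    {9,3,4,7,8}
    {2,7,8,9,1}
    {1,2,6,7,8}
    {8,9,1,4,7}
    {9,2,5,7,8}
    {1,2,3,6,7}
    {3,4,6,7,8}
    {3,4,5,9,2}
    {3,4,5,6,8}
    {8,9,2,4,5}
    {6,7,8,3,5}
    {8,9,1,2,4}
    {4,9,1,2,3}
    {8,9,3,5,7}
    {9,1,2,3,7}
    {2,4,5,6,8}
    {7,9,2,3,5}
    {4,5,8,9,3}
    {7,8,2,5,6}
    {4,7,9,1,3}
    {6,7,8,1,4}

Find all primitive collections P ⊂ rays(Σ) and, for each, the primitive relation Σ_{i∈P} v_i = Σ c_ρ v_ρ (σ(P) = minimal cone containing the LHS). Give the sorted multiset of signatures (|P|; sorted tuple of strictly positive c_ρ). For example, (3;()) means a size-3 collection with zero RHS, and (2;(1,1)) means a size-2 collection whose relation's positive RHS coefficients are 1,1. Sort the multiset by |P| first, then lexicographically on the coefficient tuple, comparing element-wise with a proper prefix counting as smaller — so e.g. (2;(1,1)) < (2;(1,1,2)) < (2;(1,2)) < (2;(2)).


Minimal non-faces — 6 found among 9 rays, 26 max cones:

  P = {1,5}:  v_{1} + v_{5} = v_{2}  so sig = (2;(1))
  P = {6,9}:  v_{6} + v_{9} = v_{4}  so sig = (2;(1))
  P = {2,3,8}:  v_{2} + v_{3} + v_{8} = 0  so sig = (3;())
  P = {4,5,7}:  v_{4} + v_{5} + v_{7} = 0  so sig = (3;())
  P = {2,4,7}:  v_{2} + v_{4} + v_{7} = v_{1}  so sig = (3;(1))
  P = {1,3,8}:  v_{1} + v_{3} + v_{8} = v_{4} + v_{7}  so sig = (3;(1,1))

Sorted signature multiset PRS(X):
    |P|=2: 2 collections, coeffs (1), (1)
    |P|=3: 4 collections, coeffs (), (), (1), (1,1)


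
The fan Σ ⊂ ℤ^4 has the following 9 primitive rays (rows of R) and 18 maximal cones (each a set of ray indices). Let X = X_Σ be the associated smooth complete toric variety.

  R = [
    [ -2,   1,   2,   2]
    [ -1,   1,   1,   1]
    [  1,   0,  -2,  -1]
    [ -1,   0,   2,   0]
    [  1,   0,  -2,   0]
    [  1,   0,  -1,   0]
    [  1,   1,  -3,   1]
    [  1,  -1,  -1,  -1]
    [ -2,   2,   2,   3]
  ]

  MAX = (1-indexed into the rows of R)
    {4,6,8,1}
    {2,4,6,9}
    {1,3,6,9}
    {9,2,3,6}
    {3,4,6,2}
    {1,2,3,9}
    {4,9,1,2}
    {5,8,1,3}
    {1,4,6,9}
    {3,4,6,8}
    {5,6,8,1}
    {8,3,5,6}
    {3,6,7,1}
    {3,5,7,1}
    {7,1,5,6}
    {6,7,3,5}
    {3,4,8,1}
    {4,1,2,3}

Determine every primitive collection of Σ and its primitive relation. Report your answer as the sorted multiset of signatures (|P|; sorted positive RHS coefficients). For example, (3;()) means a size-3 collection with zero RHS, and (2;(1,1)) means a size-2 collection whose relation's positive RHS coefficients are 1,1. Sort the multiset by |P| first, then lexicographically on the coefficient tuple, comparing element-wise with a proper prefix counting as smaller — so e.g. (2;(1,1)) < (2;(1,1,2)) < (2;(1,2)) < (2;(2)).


Minimal non-faces — 14 found among 9 rays, 18 max cones:

  {2,8}:  v_{2} + v_{8} = 0 ; sig = (2;())
  {4,5}:  v_{4} + v_{5} = 0 ; sig = (2;())
  {8,9}:  v_{8} + v_{9} = v_{1} + v_{6} ; sig = (2;(1,1))
  {2,5}:  v_{2} + v_{5} = v_{1} + v_{3} + v_{6} ; sig = (2;(1,1,1))
  {4,7}:  v_{4} + v_{7} = v_{1} + v_{3} + v_{6} ; sig = (2;(1,1,1))
  {5,9}:  v_{5} + v_{9} = 2·v_{1} + v_{3} + 2·v_{6} ; sig = (2;(1,2,2))
  {7,8}:  v_{7} + v_{8} = 2·v_{5} ; sig = (2;(2))
  {2,7}:  v_{2} + v_{7} = 2·v_{1} + 2·v_{3} + 2·v_{6} ; sig = (2;(2,2,2))
  {7,9}:  v_{7} + v_{9} = 3·v_{1} + 2·v_{3} + 3·v_{6} ; sig = (2;(2,3,3))
  {1,2,6}:  v_{1} + v_{2} + v_{6} = v_{9} ; sig = (3;(1))
  {3,4,9}:  v_{3} + v_{4} + v_{9} = 2·v_{2} ; sig = (3;(2))
  {1,3,4,6}:  v_{1} + v_{3} + v_{4} + v_{6} = v_{2} ; sig = (4;(1))
  {1,3,5,6}:  v_{1} + v_{3} + v_{5} + v_{6} = v_{7} ; sig = (4;(1))
  {1,3,6,8}:  v_{1} + v_{3} + v_{6} + v_{8} = v_{5} ; sig = (4;(1))

Signatures (|P|; sorted positive RHS coefficients), sorted:
    |P|=2: 9 collections, coeffs (), (), (1,1), (1,1,1), (1,1,1), (1,2,2), (2), (2,2,2), (2,3,3)
    |P|=3: 2 collections, coeffs (1), (2)
    |P|=4: 3 collections, coeffs (1), (1), (1)


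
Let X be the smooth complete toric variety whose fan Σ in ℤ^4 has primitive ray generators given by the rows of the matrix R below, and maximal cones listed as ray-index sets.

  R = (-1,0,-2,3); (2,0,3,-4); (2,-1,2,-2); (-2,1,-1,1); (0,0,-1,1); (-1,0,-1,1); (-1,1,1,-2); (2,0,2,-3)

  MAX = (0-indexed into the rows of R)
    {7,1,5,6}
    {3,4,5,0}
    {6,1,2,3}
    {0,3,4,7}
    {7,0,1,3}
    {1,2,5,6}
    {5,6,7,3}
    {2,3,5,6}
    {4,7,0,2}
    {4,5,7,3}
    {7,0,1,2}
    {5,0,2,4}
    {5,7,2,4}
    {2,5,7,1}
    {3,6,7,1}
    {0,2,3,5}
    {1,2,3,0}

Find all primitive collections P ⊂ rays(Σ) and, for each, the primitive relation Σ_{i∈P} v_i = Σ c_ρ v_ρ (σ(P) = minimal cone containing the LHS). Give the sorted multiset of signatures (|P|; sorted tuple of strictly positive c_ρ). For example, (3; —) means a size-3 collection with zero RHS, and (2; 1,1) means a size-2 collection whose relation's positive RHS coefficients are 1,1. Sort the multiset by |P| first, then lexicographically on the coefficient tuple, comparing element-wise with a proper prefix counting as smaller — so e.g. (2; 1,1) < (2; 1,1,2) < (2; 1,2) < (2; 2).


|primitive collections| = 9. Relations:

  P={0,6}:  v_{0} + v_{6} = v_{3}  ⇒ sig = (2; 1)
  P={1,4}:  v_{1} + v_{4} = v_{7}  ⇒ sig = (2; 1)
  P={4,6}:  v_{4} + v_{6} = v_{3} + v_{5} + v_{7}  ⇒ sig = (2; 1,1,1)
  P={0,1,5}:  v_{0} + v_{1} + v_{5} = 0  ⇒ sig = (3; —)
  P={2,3,4}:  v_{2} + v_{3} + v_{4} = 0  ⇒ sig = (3; —)
  P={0,5,7}:  v_{0} + v_{5} + v_{7} = v_{4}  ⇒ sig = (3; 1)
  P={1,3,5}:  v_{1} + v_{3} + v_{5} = v_{6}  ⇒ sig = (3; 1)
  P={2,3,7}:  v_{2} + v_{3} + v_{7} = v_{1}  ⇒ sig = (3; 1)
  P={2,6,7}:  v_{2} + v_{6} + v_{7} = 2·v_{1} + v_{5}  ⇒ sig = (3; 1,2)

so the primitive-relation signature multiset is
[(2; 1), (2; 1), (2; 1,1,1), (3; —), (3; —), (3; 1), (3; 1), (3; 1), (3; 1,2)]


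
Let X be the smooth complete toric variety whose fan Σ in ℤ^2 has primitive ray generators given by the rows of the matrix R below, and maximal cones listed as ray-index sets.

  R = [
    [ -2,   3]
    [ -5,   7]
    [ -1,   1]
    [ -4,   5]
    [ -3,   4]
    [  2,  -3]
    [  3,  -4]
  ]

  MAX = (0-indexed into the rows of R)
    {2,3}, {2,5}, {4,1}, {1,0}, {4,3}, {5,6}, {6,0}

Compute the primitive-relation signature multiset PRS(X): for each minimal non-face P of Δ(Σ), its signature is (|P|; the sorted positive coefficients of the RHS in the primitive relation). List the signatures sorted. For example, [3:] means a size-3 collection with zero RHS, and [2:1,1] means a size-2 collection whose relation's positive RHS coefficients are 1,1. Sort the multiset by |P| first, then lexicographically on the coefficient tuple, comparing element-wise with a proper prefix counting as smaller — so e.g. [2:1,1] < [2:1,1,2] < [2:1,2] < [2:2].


The 14 primitive collections of Σ (r=7, n=2):

  P={0,5}:  v_{0} + v_{5} = 0  →  sig = [2:]
  P={4,6}:  v_{4} + v_{6} = 0  →  sig = [2:]
  P={0,2}:  v_{0} + v_{2} = v_{4}  →  sig = [2:1]
  P={0,4}:  v_{0} + v_{4} = v_{1}  →  sig = [2:1]
  P={1,5}:  v_{1} + v_{5} = v_{4}  →  sig = [2:1]
  P={1,6}:  v_{1} + v_{6} = v_{0}  →  sig = [2:1]
  P={2,4}:  v_{2} + v_{4} = v_{3}  →  sig = [2:1]
  P={2,6}:  v_{2} + v_{6} = v_{5}  →  sig = [2:1]
  P={3,6}:  v_{3} + v_{6} = v_{2}  →  sig = [2:1]
  P={4,5}:  v_{4} + v_{5} = v_{2}  →  sig = [2:1]
  P={0,3}:  v_{0} + v_{3} = 2·v_{4}  →  sig = [2:2]
  P={1,2}:  v_{1} + v_{2} = 2·v_{4}  →  sig = [2:2]
  P={3,5}:  v_{3} + v_{5} = 2·v_{2}  →  sig = [2:2]
  P={1,3}:  v_{1} + v_{3} = 3·v_{4}  →  sig = [2:3]

so the primitive-relation signature multiset is
{ [2:] ×2,  [2:1] ×8,  [2:2] ×3,  [2:3] }


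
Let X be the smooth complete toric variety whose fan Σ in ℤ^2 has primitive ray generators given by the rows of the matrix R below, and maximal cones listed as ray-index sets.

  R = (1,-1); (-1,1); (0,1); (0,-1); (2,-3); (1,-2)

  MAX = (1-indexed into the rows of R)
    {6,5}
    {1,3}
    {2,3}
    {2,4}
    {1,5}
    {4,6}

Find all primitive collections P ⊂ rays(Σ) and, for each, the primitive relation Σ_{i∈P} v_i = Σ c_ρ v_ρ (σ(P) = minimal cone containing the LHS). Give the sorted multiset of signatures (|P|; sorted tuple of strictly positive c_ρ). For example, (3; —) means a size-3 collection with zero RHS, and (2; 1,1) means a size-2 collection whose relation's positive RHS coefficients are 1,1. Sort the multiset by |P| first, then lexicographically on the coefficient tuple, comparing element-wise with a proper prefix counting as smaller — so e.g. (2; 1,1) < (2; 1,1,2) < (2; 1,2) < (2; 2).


|primitive collections| = 9. Relations:

  {1,2}:  v_{1} + v_{2} = 0  →  sig = (2; —)
  {3,4}:  v_{3} + v_{4} = 0  →  sig = (2; —)
  {1,4}:  v_{1} + v_{4} = v_{6}  →  sig = (2; 1)
  {1,6}:  v_{1} + v_{6} = v_{5}  →  sig = (2; 1)
  {2,5}:  v_{2} + v_{5} = v_{6}  →  sig = (2; 1)
  {2,6}:  v_{2} + v_{6} = v_{4}  →  sig = (2; 1)
  {3,6}:  v_{3} + v_{6} = v_{1}  →  sig = (2; 1)
  {3,5}:  v_{3} + v_{5} = 2·v_{1}  →  sig = (2; 2)
  {4,5}:  v_{4} + v_{5} = 2·v_{6}  →  sig = (2; 2)

Hence PRS(X_Σ) =
{ (2; —) ×2,  (2; 1) ×5,  (2; 2) ×2 }


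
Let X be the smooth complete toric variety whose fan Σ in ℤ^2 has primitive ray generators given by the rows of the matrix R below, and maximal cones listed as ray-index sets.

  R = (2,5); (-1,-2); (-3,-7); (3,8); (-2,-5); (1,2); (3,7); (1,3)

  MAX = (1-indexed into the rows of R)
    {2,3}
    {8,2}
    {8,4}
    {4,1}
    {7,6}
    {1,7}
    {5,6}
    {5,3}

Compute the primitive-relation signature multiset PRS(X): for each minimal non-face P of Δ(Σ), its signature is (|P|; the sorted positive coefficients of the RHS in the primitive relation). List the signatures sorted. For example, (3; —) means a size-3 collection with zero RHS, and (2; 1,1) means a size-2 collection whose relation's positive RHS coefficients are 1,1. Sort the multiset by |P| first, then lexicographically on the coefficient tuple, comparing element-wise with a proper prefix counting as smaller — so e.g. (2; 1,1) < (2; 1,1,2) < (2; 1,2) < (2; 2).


Σ has 20 primitive collections:

  • {1,5}:  v_{1} + v_{5} = 0 ; sig = (2; —)
  • {2,6}:  v_{2} + v_{6} = 0 ; sig = (2; —)
  • {3,7}:  v_{3} + v_{7} = 0 ; sig = (2; —)
  • {1,2}:  v_{1} + v_{2} = v_{8} ; sig = (2; 1)
  • {1,3}:  v_{1} + v_{3} = v_{2} ; sig = (2; 1)
  • {1,6}:  v_{1} + v_{6} = v_{7} ; sig = (2; 1)
  • {1,8}:  v_{1} + v_{8} = v_{4} ; sig = (2; 1)
  • {2,5}:  v_{2} + v_{5} = v_{3} ; sig = (2; 1)
  • {2,7}:  v_{2} + v_{7} = v_{1} ; sig = (2; 1)
  • {3,6}:  v_{3} + v_{6} = v_{5} ; sig = (2; 1)
  • {4,5}:  v_{4} + v_{5} = v_{8} ; sig = (2; 1)
  • {5,7}:  v_{5} + v_{7} = v_{6} ; sig = (2; 1)
  • {5,8}:  v_{5} + v_{8} = v_{2} ; sig = (2; 1)
  • {6,8}:  v_{6} + v_{8} = v_{1} ; sig = (2; 1)
  • {3,4}:  v_{3} + v_{4} = v_{2} + v_{8} ; sig = (2; 1,1)
  • {2,4}:  v_{2} + v_{4} = 2·v_{8} ; sig = (2; 2)
  • {3,8}:  v_{3} + v_{8} = 2·v_{2} ; sig = (2; 2)
  • {4,6}:  v_{4} + v_{6} = 2·v_{1} ; sig = (2; 2)
  • {7,8}:  v_{7} + v_{8} = 2·v_{1} ; sig = (2; 2)
  • {4,7}:  v_{4} + v_{7} = 3·v_{1} ; sig = (2; 3)

Signatures (|P|; sorted positive RHS coefficients), sorted:
[(2; —), (2; —), (2; —), (2; 1), (2; 1), (2; 1), (2; 1), (2; 1), (2; 1), (2; 1), (2; 1), (2; 1), (2; 1), (2; 1), (2; 1,1), (2; 2), (2; 2), (2; 2), (2; 2), (2; 3)]


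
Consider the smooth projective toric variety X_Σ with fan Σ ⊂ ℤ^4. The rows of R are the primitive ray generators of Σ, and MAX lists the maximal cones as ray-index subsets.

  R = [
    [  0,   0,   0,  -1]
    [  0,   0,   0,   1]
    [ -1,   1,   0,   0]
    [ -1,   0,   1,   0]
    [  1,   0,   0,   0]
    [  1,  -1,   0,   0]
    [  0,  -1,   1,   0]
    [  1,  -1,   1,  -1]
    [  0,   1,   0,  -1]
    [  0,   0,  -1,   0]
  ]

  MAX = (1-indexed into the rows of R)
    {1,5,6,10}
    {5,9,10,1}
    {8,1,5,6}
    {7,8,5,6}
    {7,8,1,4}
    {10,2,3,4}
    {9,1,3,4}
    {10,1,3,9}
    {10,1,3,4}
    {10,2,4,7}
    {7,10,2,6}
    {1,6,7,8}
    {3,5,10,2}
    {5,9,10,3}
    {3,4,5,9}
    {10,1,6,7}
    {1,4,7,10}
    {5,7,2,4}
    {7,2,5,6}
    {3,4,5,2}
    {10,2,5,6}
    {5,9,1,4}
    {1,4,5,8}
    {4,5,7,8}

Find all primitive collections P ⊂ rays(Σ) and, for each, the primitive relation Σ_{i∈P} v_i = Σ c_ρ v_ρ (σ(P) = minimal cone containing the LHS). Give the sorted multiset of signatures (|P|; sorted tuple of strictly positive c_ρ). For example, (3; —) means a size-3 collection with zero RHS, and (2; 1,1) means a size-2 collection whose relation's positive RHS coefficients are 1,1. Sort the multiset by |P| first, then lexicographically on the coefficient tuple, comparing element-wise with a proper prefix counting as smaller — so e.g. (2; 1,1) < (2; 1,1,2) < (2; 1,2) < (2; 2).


Δ(Σ) — 10 vertices, 16 min non-faces:

  • {1,2}:  v_{1} + v_{2} = 0  ⟹  sig = (2; —)
  • {3,6}:  v_{3} + v_{6} = 0  ⟹  sig = (2; —)
  • {3,7}:  v_{3} + v_{7} = v_{4}  ⟹  sig = (2; 1)
  • {4,6}:  v_{4} + v_{6} = v_{7}  ⟹  sig = (2; 1)
  • {2,8}:  v_{2} + v_{8} = v_{5} + v_{7}  ⟹  sig = (2; 1,1)
  • {2,9}:  v_{2} + v_{9} = v_{3} + v_{5}  ⟹  sig = (2; 1,1)
  • {6,9}:  v_{6} + v_{9} = v_{1} + v_{5}  ⟹  sig = (2; 1,1)
  • {8,10}:  v_{8} + v_{10} = v_{1} + v_{6}  ⟹  sig = (2; 1,1)
  • {3,8}:  v_{3} + v_{8} = v_{1} + v_{4} + v_{5}  ⟹  sig = (2; 1,1,1)
  • {7,9}:  v_{7} + v_{9} = v_{1} + v_{4} + v_{5}  ⟹  sig = (2; 1,1,1)
  • {8,9}:  v_{8} + v_{9} = 2·v_{1} + v_{4} + 2·v_{5}  ⟹  sig = (2; 1,2,2)
  • {4,5,10}:  v_{4} + v_{5} + v_{10} = 0  ⟹  sig = (3; —)
  • {1,3,5}:  v_{1} + v_{3} + v_{5} = v_{9}  ⟹  sig = (3; 1)
  • {1,5,7}:  v_{1} + v_{5} + v_{7} = v_{8}  ⟹  sig = (3; 1)
  • {5,7,10}:  v_{5} + v_{7} + v_{10} = v_{6}  ⟹  sig = (3; 1)
  • {4,9,10}:  v_{4} + v_{9} + v_{10} = v_{1} + v_{3}  ⟹  sig = (3; 1,1)

Hence PRS(X_Σ) =
[(2; —), (2; —), (2; 1), (2; 1), (2; 1,1), (2; 1,1), (2; 1,1), (2; 1,1), (2; 1,1,1), (2; 1,1,1), (2; 1,2,2), (3; —), (3; 1), (3; 1), (3; 1), (3; 1,1)]


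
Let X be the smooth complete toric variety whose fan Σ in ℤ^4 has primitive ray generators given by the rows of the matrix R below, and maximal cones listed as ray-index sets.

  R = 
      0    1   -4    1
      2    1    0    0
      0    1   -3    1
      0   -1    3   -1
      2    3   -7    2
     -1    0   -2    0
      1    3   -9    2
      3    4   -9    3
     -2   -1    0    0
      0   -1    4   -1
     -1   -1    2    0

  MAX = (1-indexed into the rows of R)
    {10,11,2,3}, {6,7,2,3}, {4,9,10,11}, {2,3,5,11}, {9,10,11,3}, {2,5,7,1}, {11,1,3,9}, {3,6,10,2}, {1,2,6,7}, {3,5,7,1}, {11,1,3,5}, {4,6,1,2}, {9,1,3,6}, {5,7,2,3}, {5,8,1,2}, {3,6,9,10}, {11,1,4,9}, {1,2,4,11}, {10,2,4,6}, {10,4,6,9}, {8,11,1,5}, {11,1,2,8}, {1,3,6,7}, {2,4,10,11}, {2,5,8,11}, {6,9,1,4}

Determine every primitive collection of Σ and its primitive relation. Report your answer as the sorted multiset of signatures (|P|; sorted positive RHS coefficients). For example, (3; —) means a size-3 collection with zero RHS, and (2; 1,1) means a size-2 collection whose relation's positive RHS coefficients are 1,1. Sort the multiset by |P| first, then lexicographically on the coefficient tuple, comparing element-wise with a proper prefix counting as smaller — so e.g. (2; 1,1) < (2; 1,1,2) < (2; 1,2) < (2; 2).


20 minimal non-faces of Δ(Σ) (on 11 rays):

  P={1,10}:  v_{1} + v_{10} = 0  →  sig = (2; —)
  P={2,9}:  v_{2} + v_{9} = 0  →  sig = (2; —)
  P={3,4}:  v_{3} + v_{4} = 0  →  sig = (2; —)
  P={5,6}:  v_{5} + v_{6} = v_{7}  →  sig = (2; 1)
  P={6,11}:  v_{6} + v_{11} = v_{9}  →  sig = (2; 1)
  P={4,5}:  v_{4} + v_{5} = v_{1} + v_{2}  →  sig = (2; 1,1)
  P={5,9}:  v_{5} + v_{9} = v_{1} + v_{3}  →  sig = (2; 1,1)
  P={5,10}:  v_{5} + v_{10} = v_{2} + v_{3}  →  sig = (2; 1,1)
  P={6,8}:  v_{6} + v_{8} = v_{1} + v_{5}  →  sig = (2; 1,1)
  P={7,11}:  v_{7} + v_{11} = v_{1} + v_{3}  →  sig = (2; 1,1)
  P={4,7}:  v_{4} + v_{7} = v_{1} + v_{2} + v_{6}  →  sig = (2; 1,1,1)
  P={7,9}:  v_{7} + v_{9} = v_{1} + v_{3} + v_{6}  →  sig = (2; 1,1,1)
  P={7,10}:  v_{7} + v_{10} = v_{2} + v_{3} + v_{6}  →  sig = (2; 1,1,1)
  P={8,9}:  v_{8} + v_{9} = v_{1} + v_{5} + v_{11}  →  sig = (2; 1,1,1)
  P={8,10}:  v_{8} + v_{10} = v_{2} + v_{5} + v_{11}  →  sig = (2; 1,1,1)
  P={3,8}:  v_{3} + v_{8} = 2·v_{5} + v_{11}  →  sig = (2; 1,2)
  P={7,8}:  v_{7} + v_{8} = v_{1} + 2·v_{5}  →  sig = (2; 1,2)
  P={4,8}:  v_{4} + v_{8} = 2·v_{1} + 2·v_{2} + v_{11}  →  sig = (2; 1,2,2)
  P={1,2,3}:  v_{1} + v_{2} + v_{3} = v_{5}  →  sig = (3; 1)
  P={1,2,5,11}:  v_{1} + v_{2} + v_{5} + v_{11} = v_{8}  →  sig = (4; 1)

Sorted signature multiset PRS(X):
    |P|=2: 18 collections, coeffs (), (), (), (1), (1), (1,1), (1,1), (1,1), (1,1), (1,1), (1,1,1), (1,1,1), (1,1,1), (1,1,1), (1,1,1), (1,2), (1,2), (1,2,2)
    |P|=3: 1 collection, coeffs (1)
    |P|=4: 1 collection, coeffs (1)


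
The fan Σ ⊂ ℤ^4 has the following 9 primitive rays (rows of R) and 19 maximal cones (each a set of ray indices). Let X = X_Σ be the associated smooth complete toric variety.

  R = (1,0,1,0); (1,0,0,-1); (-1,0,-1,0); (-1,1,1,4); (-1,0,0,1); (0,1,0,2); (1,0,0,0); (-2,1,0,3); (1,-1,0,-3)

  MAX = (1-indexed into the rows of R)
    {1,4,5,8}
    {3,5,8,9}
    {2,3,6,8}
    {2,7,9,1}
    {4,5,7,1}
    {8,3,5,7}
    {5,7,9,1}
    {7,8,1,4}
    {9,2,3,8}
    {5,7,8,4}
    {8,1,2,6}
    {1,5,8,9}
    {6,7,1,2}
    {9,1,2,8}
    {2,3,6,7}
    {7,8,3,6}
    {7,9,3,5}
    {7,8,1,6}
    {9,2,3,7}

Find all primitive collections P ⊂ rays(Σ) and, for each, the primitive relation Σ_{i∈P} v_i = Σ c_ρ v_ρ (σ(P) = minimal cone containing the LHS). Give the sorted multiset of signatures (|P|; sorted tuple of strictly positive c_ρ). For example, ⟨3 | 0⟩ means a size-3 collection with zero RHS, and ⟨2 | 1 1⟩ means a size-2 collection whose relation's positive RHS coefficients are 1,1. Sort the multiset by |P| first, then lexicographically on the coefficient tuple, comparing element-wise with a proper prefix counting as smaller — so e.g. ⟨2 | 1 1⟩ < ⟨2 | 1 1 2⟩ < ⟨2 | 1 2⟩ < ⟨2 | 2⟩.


11 minimal non-faces of Δ(Σ) (on 9 rays):

  P={1,3}:  v_{1} + v_{3} = 0 ; sig = ⟨2 | 0⟩
  P={2,5}:  v_{2} + v_{5} = 0 ; sig = ⟨2 | 0⟩
  P={6,9}:  v_{6} + v_{9} = v_{2} ; sig = ⟨2 | 1⟩
  P={4,9}:  v_{4} + v_{9} = v_{1} + v_{5} ; sig = ⟨2 | 1 1⟩
  P={5,6}:  v_{5} + v_{6} = v_{7} + v_{8} ; sig = ⟨2 | 1 1⟩
  P={2,4}:  v_{2} + v_{4} = v_{1} + v_{7} + v_{8} ; sig = ⟨2 | 1 1 1⟩
  P={3,4}:  v_{3} + v_{4} = v_{5} + v_{7} + v_{8} ; sig = ⟨2 | 1 1 1⟩
  P={4,6}:  v_{4} + v_{6} = v_{1} + 2·v_{7} + 2·v_{8} ; sig = ⟨2 | 1 2 2⟩
  P={7,8,9}:  v_{7} + v_{8} + v_{9} = 0 ; sig = ⟨3 | 0⟩
  P={2,7,8}:  v_{2} + v_{7} + v_{8} = v_{6} ; sig = ⟨3 | 1⟩
  P={1,5,7,8}:  v_{1} + v_{5} + v_{7} + v_{8} = v_{4} ; sig = ⟨4 | 1⟩

Hence PRS(X_Σ) =
[⟨2 | 0⟩, ⟨2 | 0⟩, ⟨2 | 1⟩, ⟨2 | 1 1⟩, ⟨2 | 1 1⟩, ⟨2 | 1 1 1⟩, ⟨2 | 1 1 1⟩, ⟨2 | 1 2 2⟩, ⟨3 | 0⟩, ⟨3 | 1⟩, ⟨4 | 1⟩]


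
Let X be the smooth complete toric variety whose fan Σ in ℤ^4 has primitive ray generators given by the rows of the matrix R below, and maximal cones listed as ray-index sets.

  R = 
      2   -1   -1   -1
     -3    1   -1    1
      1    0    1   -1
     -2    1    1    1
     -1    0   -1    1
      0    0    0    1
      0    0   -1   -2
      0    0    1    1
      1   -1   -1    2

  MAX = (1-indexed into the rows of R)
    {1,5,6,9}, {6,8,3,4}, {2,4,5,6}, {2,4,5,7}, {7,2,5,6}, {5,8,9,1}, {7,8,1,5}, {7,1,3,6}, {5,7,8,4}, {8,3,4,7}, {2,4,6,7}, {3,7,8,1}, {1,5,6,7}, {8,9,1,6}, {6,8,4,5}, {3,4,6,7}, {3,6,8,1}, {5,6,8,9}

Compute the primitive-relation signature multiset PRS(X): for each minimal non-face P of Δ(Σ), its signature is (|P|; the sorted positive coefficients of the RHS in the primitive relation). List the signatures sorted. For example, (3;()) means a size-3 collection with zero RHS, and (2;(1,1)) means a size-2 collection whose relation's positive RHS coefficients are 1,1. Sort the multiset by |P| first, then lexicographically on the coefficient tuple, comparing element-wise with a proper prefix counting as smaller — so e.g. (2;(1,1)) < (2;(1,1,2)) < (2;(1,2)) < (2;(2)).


Minimal non-faces — 12 found among 9 rays, 18 max cones:

  P={1,4}:  v_{1} + v_{4} = 0 — sig = (2;())
  P={3,5}:  v_{3} + v_{5} = 0 — sig = (2;())
  P={2,8}:  v_{2} + v_{8} = v_{4} + v_{5} — sig = (2;(1,1))
  P={7,9}:  v_{7} + v_{9} = v_{1} + v_{5} — sig = (2;(1,1))
  P={1,2}:  v_{1} + v_{2} = v_{5} + v_{6} + v_{7} — sig = (2;(1,1,1))
  P={2,3}:  v_{2} + v_{3} = v_{4} + v_{6} + v_{7} — sig = (2;(1,1,1))
  P={3,9}:  v_{3} + v_{9} = v_{1} + v_{6} + v_{8} — sig = (2;(1,1,1))
  P={4,9}:  v_{4} + v_{9} = v_{5} + v_{6} + v_{8} — sig = (2;(1,1,1))
  P={2,9}:  v_{2} + v_{9} = 2·v_{5} + v_{6} — sig = (2;(1,2))
  P={6,7,8}:  v_{6} + v_{7} + v_{8} = 0 — sig = (3;())
  P={1,5,6,8}:  v_{1} + v_{5} + v_{6} + v_{8} = v_{9} — sig = (4;(1))
  P={4,5,6,7}:  v_{4} + v_{5} + v_{6} + v_{7} = v_{2} — sig = (4;(1))

so the primitive-relation signature multiset is
{ (2;()) ×2,  (2;(1,1)) ×2,  (2;(1,1,1)) ×4,  (2;(1,2)),  (3;()),  (4;(1)) ×2 }


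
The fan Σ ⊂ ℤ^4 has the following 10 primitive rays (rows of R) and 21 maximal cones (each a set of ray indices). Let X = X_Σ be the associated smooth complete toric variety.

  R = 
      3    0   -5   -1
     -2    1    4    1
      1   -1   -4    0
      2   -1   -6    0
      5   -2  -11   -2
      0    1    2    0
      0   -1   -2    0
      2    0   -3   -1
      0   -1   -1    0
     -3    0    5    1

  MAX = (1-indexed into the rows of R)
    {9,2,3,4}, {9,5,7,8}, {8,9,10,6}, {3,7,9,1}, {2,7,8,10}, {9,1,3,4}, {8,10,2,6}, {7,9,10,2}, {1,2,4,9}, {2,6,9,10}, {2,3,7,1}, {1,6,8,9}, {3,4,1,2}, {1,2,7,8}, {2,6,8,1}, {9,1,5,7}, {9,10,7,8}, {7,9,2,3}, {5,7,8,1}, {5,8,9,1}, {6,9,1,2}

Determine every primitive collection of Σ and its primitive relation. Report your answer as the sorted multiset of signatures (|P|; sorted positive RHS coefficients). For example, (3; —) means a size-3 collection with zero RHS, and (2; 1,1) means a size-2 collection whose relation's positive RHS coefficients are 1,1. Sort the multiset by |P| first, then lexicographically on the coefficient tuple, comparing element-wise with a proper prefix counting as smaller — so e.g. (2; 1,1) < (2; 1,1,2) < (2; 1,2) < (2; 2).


|primitive collections| = 18. Relations:

  {1,10}:  v_{1} + v_{10} = 0  →  sig = (2; —)
  {6,7}:  v_{6} + v_{7} = 0  →  sig = (2; —)
  {2,5}:  v_{2} + v_{5} = v_{1} + v_{7}  →  sig = (2; 1,1)
  {3,8}:  v_{3} + v_{8} = v_{1} + v_{7}  →  sig = (2; 1,1)
  {4,8}:  v_{4} + v_{8} = v_{1} + v_{3}  →  sig = (2; 1,1)
  {3,6}:  v_{3} + v_{6} = v_{1} + v_{2} + v_{9}  →  sig = (2; 1,1,1)
  {3,10}:  v_{3} + v_{10} = v_{2} + v_{7} + v_{9}  →  sig = (2; 1,1,1)
  {4,10}:  v_{4} + v_{10} = v_{2} + v_{3} + v_{9}  →  sig = (2; 1,1,1)
  {5,6}:  v_{5} + v_{6} = v_{1} + v_{8} + v_{9}  →  sig = (2; 1,1,1)
  {5,10}:  v_{5} + v_{10} = v_{7} + v_{8} + v_{9}  →  sig = (2; 1,1,1)
  {4,5}:  v_{4} + v_{5} = 2·v_{1} + v_{3} + v_{7} + v_{9}  →  sig = (2; 1,1,1,2)
  {3,5}:  v_{3} + v_{5} = 2·v_{1} + 2·v_{7} + v_{9}  →  sig = (2; 1,2,2)
  {4,7}:  v_{4} + v_{7} = 2·v_{3}  →  sig = (2; 2)
  {4,6}:  v_{4} + v_{6} = 2·v_{1} + 2·v_{2} + 2·v_{9}  →  sig = (2; 2,2,2)
  {2,8,9}:  v_{2} + v_{8} + v_{9} = 0  →  sig = (3; —)
  {1,2,3,9}:  v_{1} + v_{2} + v_{3} + v_{9} = v_{4}  →  sig = (4; 1)
  {1,2,7,9}:  v_{1} + v_{2} + v_{7} + v_{9} = v_{3}  →  sig = (4; 1)
  {1,7,8,9}:  v_{1} + v_{7} + v_{8} + v_{9} = v_{5}  →  sig = (4; 1)

so the primitive-relation signature multiset is
    (2; —)
    (2; —)
    (2; 1,1)
    (2; 1,1)
    (2; 1,1)
    (2; 1,1,1)
    (2; 1,1,1)
    (2; 1,1,1)
    (2; 1,1,1)
    (2; 1,1,1)
    (2; 1,1,1,2)
    (2; 1,2,2)
    (2; 2)
    (2; 2,2,2)
    (3; —)
    (4; 1)
    (4; 1)
    (4; 1)


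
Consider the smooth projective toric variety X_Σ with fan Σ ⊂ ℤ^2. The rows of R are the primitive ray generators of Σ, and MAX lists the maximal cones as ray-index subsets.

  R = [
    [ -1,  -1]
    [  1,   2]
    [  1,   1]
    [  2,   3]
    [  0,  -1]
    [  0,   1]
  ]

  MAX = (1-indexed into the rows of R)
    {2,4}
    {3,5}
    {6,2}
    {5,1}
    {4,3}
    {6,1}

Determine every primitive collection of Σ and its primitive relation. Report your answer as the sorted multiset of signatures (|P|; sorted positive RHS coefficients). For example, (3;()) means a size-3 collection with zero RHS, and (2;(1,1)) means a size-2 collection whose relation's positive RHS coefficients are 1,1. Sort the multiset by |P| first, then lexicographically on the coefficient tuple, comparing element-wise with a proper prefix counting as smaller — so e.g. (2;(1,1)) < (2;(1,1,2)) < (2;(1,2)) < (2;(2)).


Δ(Σ) — 6 vertices, 9 min non-faces:

  {1,3}:  v_{1} + v_{3} = 0  →  sig = (2;())
  {5,6}:  v_{5} + v_{6} = 0  →  sig = (2;())
  {1,2}:  v_{1} + v_{2} = v_{6}  →  sig = (2;(1))
  {1,4}:  v_{1} + v_{4} = v_{2}  →  sig = (2;(1))
  {2,3}:  v_{2} + v_{3} = v_{4}  →  sig = (2;(1))
  {2,5}:  v_{2} + v_{5} = v_{3}  →  sig = (2;(1))
  {3,6}:  v_{3} + v_{6} = v_{2}  →  sig = (2;(1))
  {4,5}:  v_{4} + v_{5} = 2·v_{3}  →  sig = (2;(2))
  {4,6}:  v_{4} + v_{6} = 2·v_{2}  →  sig = (2;(2))

Sorted signature multiset PRS(X):
    (2;())
    (2;())
    (2;(1))
    (2;(1))
    (2;(1))
    (2;(1))
    (2;(1))
    (2;(2))
    (2;(2))


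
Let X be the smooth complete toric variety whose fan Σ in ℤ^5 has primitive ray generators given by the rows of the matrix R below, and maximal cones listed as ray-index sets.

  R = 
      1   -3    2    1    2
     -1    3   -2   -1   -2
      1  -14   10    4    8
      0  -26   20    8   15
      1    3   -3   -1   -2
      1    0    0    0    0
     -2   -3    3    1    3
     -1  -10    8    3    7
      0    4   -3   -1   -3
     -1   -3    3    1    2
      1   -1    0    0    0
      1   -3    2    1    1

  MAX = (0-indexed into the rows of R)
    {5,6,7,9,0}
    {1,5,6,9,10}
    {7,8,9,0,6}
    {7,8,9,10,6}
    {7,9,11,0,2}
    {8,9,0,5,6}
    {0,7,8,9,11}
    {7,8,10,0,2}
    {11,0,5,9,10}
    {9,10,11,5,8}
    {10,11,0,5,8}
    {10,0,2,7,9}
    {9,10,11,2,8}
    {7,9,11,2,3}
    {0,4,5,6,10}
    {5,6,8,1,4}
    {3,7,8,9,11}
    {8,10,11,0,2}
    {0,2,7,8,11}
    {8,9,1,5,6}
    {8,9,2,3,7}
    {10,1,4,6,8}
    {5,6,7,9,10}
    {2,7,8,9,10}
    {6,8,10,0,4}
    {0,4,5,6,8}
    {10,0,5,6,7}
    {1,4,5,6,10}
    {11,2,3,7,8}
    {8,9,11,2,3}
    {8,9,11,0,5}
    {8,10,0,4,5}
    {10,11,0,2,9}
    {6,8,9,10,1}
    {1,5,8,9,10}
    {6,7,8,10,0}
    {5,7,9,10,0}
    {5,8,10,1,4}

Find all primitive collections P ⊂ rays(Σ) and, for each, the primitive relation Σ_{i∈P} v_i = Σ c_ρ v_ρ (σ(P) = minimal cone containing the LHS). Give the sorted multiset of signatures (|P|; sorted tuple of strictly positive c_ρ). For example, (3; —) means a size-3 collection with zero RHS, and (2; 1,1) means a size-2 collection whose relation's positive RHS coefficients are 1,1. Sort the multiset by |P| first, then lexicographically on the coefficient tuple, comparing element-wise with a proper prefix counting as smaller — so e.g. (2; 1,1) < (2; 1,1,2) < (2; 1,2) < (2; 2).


The 25 primitive collections of Σ (r=12, n=5):

  P={0,1}:  v_{0} + v_{1} = 0 ; sig = (2; —)
  P={4,9}:  v_{4} + v_{9} = 0 ; sig = (2; —)
  P={6,11}:  v_{6} + v_{11} = v_{7} + v_{8} ; sig = (2; 1,1)
  P={1,7}:  v_{1} + v_{7} = v_{6} + v_{9} + v_{10} ; sig = (2; 1,1,1)
  P={1,11}:  v_{1} + v_{11} = v_{8} + v_{9} + v_{10} ; sig = (2; 1,1,1)
  P={4,7}:  v_{4} + v_{7} = v_{0} + v_{6} + v_{10} ; sig = (2; 1,1,1)
  P={4,11}:  v_{4} + v_{11} = v_{0} + v_{8} + v_{10} ; sig = (2; 1,1,1)
  P={3,4}:  v_{3} + v_{4} = v_{2} + v_{7} + v_{8} + v_{11} ; sig = (2; 1,1,1,1)
  P={1,2}:  v_{1} + v_{2} = v_{7} + v_{8} + v_{9} + 2·v_{10} ; sig = (2; 1,1,1,2)
  P={2,4}:  v_{2} + v_{4} = v_{0} + v_{7} + v_{8} + 2·v_{10} ; sig = (2; 1,1,1,2)
  P={3,5}:  v_{3} + v_{5} = v_{0} + v_{2} + 2·v_{9} + v_{11} ; sig = (2; 1,1,1,2)
  P={1,3}:  v_{1} + v_{3} = v_{2} + v_{7} + 2·v_{8} + 2·v_{9} + v_{10} ; sig = (2; 1,1,1,2,2)
  P={2,6}:  v_{2} + v_{6} = 2·v_{7} + v_{8} + v_{10} ; sig = (2; 1,1,2)
  P={3,10}:  v_{3} + v_{10} = 2·v_{2} + v_{8} + v_{9} ; sig = (2; 1,1,2)
  P={3,6}:  v_{3} + v_{6} = v_{2} + 2·v_{7} + 2·v_{8} + v_{9} ; sig = (2; 1,1,2,2)
  P={2,5}:  v_{2} + v_{5} = 2·v_{0} + 2·v_{9} + 2·v_{10} ; sig = (2; 2,2,2)
  P={0,3}:  v_{0} + v_{3} = 2·v_{7} + 3·v_{11} ; sig = (2; 2,3)
  P={7,10,11}:  v_{7} + v_{10} + v_{11} = v_{2} ; sig = (3; 1)
  P={5,7,8}:  v_{5} + v_{7} + v_{8} = v_{0} + v_{9} ; sig = (3; 1,1)
  P={5,7,11}:  v_{5} + v_{7} + v_{11} = 2·v_{0} + 2·v_{9} + v_{10} ; sig = (3; 1,2,2)
  P={5,6,8,10}:  v_{5} + v_{6} + v_{8} + v_{10} = 0 ; sig = (4; —)
  P={0,6,9,10}:  v_{0} + v_{6} + v_{9} + v_{10} = v_{7} ; sig = (4; 1)
  P={0,8,9,10}:  v_{0} + v_{8} + v_{9} + v_{10} = v_{11} ; sig = (4; 1)
  P={0,2,8,9}:  v_{0} + v_{2} + v_{8} + v_{9} = v_{7} + 2·v_{11} ; sig = (4; 1,2)
  P={2,7,8,9,11}:  v_{2} + v_{7} + v_{8} + v_{9} + v_{11} = v_{3} ; sig = (5; 1)

Sorted signature multiset PRS(X):
    (2; —)
    (2; —)
    (2; 1,1)
    (2; 1,1,1)
    (2; 1,1,1)
    (2; 1,1,1)
    (2; 1,1,1)
    (2; 1,1,1,1)
    (2; 1,1,1,2)
    (2; 1,1,1,2)
    (2; 1,1,1,2)
    (2; 1,1,1,2,2)
    (2; 1,1,2)
    (2; 1,1,2)
    (2; 1,1,2,2)
    (2; 2,2,2)
    (2; 2,3)
    (3; 1)
    (3; 1,1)
    (3; 1,2,2)
    (4; —)
    (4; 1)
    (4; 1)
    (4; 1,2)
    (5; 1)
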